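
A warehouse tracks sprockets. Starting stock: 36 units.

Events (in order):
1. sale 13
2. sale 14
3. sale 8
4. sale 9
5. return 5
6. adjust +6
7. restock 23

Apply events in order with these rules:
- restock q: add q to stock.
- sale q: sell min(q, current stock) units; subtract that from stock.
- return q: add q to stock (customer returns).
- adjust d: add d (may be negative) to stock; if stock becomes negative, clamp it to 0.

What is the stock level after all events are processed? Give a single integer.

Processing events:
Start: stock = 36
  Event 1 (sale 13): sell min(13,36)=13. stock: 36 - 13 = 23. total_sold = 13
  Event 2 (sale 14): sell min(14,23)=14. stock: 23 - 14 = 9. total_sold = 27
  Event 3 (sale 8): sell min(8,9)=8. stock: 9 - 8 = 1. total_sold = 35
  Event 4 (sale 9): sell min(9,1)=1. stock: 1 - 1 = 0. total_sold = 36
  Event 5 (return 5): 0 + 5 = 5
  Event 6 (adjust +6): 5 + 6 = 11
  Event 7 (restock 23): 11 + 23 = 34
Final: stock = 34, total_sold = 36

Answer: 34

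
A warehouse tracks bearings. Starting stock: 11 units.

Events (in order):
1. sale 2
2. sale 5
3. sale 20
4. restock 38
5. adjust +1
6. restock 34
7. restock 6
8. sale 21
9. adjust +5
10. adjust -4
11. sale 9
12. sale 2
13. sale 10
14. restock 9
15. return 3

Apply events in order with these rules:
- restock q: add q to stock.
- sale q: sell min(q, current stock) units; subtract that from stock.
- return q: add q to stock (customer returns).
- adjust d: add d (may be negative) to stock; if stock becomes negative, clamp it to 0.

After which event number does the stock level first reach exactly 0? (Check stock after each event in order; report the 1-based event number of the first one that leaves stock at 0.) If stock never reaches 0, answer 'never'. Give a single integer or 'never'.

Answer: 3

Derivation:
Processing events:
Start: stock = 11
  Event 1 (sale 2): sell min(2,11)=2. stock: 11 - 2 = 9. total_sold = 2
  Event 2 (sale 5): sell min(5,9)=5. stock: 9 - 5 = 4. total_sold = 7
  Event 3 (sale 20): sell min(20,4)=4. stock: 4 - 4 = 0. total_sold = 11
  Event 4 (restock 38): 0 + 38 = 38
  Event 5 (adjust +1): 38 + 1 = 39
  Event 6 (restock 34): 39 + 34 = 73
  Event 7 (restock 6): 73 + 6 = 79
  Event 8 (sale 21): sell min(21,79)=21. stock: 79 - 21 = 58. total_sold = 32
  Event 9 (adjust +5): 58 + 5 = 63
  Event 10 (adjust -4): 63 + -4 = 59
  Event 11 (sale 9): sell min(9,59)=9. stock: 59 - 9 = 50. total_sold = 41
  Event 12 (sale 2): sell min(2,50)=2. stock: 50 - 2 = 48. total_sold = 43
  Event 13 (sale 10): sell min(10,48)=10. stock: 48 - 10 = 38. total_sold = 53
  Event 14 (restock 9): 38 + 9 = 47
  Event 15 (return 3): 47 + 3 = 50
Final: stock = 50, total_sold = 53

First zero at event 3.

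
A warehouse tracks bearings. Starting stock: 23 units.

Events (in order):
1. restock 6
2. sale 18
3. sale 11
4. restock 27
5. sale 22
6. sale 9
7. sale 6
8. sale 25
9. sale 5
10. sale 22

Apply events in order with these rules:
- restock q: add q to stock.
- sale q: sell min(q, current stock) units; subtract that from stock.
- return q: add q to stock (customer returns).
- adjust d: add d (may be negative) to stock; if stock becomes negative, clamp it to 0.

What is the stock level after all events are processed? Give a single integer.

Processing events:
Start: stock = 23
  Event 1 (restock 6): 23 + 6 = 29
  Event 2 (sale 18): sell min(18,29)=18. stock: 29 - 18 = 11. total_sold = 18
  Event 3 (sale 11): sell min(11,11)=11. stock: 11 - 11 = 0. total_sold = 29
  Event 4 (restock 27): 0 + 27 = 27
  Event 5 (sale 22): sell min(22,27)=22. stock: 27 - 22 = 5. total_sold = 51
  Event 6 (sale 9): sell min(9,5)=5. stock: 5 - 5 = 0. total_sold = 56
  Event 7 (sale 6): sell min(6,0)=0. stock: 0 - 0 = 0. total_sold = 56
  Event 8 (sale 25): sell min(25,0)=0. stock: 0 - 0 = 0. total_sold = 56
  Event 9 (sale 5): sell min(5,0)=0. stock: 0 - 0 = 0. total_sold = 56
  Event 10 (sale 22): sell min(22,0)=0. stock: 0 - 0 = 0. total_sold = 56
Final: stock = 0, total_sold = 56

Answer: 0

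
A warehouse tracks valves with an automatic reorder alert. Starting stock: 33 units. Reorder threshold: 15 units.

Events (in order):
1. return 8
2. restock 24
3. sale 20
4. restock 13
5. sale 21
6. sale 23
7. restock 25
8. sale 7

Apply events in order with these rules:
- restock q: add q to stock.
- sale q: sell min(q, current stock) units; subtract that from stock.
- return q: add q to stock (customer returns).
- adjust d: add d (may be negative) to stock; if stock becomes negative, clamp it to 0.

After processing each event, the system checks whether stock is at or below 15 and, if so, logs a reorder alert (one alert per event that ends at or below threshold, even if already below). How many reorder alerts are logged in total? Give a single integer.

Processing events:
Start: stock = 33
  Event 1 (return 8): 33 + 8 = 41
  Event 2 (restock 24): 41 + 24 = 65
  Event 3 (sale 20): sell min(20,65)=20. stock: 65 - 20 = 45. total_sold = 20
  Event 4 (restock 13): 45 + 13 = 58
  Event 5 (sale 21): sell min(21,58)=21. stock: 58 - 21 = 37. total_sold = 41
  Event 6 (sale 23): sell min(23,37)=23. stock: 37 - 23 = 14. total_sold = 64
  Event 7 (restock 25): 14 + 25 = 39
  Event 8 (sale 7): sell min(7,39)=7. stock: 39 - 7 = 32. total_sold = 71
Final: stock = 32, total_sold = 71

Checking against threshold 15:
  After event 1: stock=41 > 15
  After event 2: stock=65 > 15
  After event 3: stock=45 > 15
  After event 4: stock=58 > 15
  After event 5: stock=37 > 15
  After event 6: stock=14 <= 15 -> ALERT
  After event 7: stock=39 > 15
  After event 8: stock=32 > 15
Alert events: [6]. Count = 1

Answer: 1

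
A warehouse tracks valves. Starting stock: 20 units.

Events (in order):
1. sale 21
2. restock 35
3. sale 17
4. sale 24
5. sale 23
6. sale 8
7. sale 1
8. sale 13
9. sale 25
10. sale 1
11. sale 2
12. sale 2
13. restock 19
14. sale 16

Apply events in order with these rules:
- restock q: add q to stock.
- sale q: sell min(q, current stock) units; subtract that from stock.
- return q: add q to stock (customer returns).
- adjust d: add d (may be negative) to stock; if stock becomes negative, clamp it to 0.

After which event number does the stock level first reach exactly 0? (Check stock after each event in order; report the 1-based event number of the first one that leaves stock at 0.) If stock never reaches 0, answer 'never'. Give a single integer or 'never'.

Answer: 1

Derivation:
Processing events:
Start: stock = 20
  Event 1 (sale 21): sell min(21,20)=20. stock: 20 - 20 = 0. total_sold = 20
  Event 2 (restock 35): 0 + 35 = 35
  Event 3 (sale 17): sell min(17,35)=17. stock: 35 - 17 = 18. total_sold = 37
  Event 4 (sale 24): sell min(24,18)=18. stock: 18 - 18 = 0. total_sold = 55
  Event 5 (sale 23): sell min(23,0)=0. stock: 0 - 0 = 0. total_sold = 55
  Event 6 (sale 8): sell min(8,0)=0. stock: 0 - 0 = 0. total_sold = 55
  Event 7 (sale 1): sell min(1,0)=0. stock: 0 - 0 = 0. total_sold = 55
  Event 8 (sale 13): sell min(13,0)=0. stock: 0 - 0 = 0. total_sold = 55
  Event 9 (sale 25): sell min(25,0)=0. stock: 0 - 0 = 0. total_sold = 55
  Event 10 (sale 1): sell min(1,0)=0. stock: 0 - 0 = 0. total_sold = 55
  Event 11 (sale 2): sell min(2,0)=0. stock: 0 - 0 = 0. total_sold = 55
  Event 12 (sale 2): sell min(2,0)=0. stock: 0 - 0 = 0. total_sold = 55
  Event 13 (restock 19): 0 + 19 = 19
  Event 14 (sale 16): sell min(16,19)=16. stock: 19 - 16 = 3. total_sold = 71
Final: stock = 3, total_sold = 71

First zero at event 1.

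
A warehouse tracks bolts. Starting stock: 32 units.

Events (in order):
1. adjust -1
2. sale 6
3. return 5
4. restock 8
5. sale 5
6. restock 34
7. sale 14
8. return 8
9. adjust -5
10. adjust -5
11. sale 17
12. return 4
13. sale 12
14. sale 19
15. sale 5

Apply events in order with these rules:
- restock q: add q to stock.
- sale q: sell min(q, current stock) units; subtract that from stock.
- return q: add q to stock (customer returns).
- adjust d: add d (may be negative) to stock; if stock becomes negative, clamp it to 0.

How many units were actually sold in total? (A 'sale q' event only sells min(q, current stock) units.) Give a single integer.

Answer: 78

Derivation:
Processing events:
Start: stock = 32
  Event 1 (adjust -1): 32 + -1 = 31
  Event 2 (sale 6): sell min(6,31)=6. stock: 31 - 6 = 25. total_sold = 6
  Event 3 (return 5): 25 + 5 = 30
  Event 4 (restock 8): 30 + 8 = 38
  Event 5 (sale 5): sell min(5,38)=5. stock: 38 - 5 = 33. total_sold = 11
  Event 6 (restock 34): 33 + 34 = 67
  Event 7 (sale 14): sell min(14,67)=14. stock: 67 - 14 = 53. total_sold = 25
  Event 8 (return 8): 53 + 8 = 61
  Event 9 (adjust -5): 61 + -5 = 56
  Event 10 (adjust -5): 56 + -5 = 51
  Event 11 (sale 17): sell min(17,51)=17. stock: 51 - 17 = 34. total_sold = 42
  Event 12 (return 4): 34 + 4 = 38
  Event 13 (sale 12): sell min(12,38)=12. stock: 38 - 12 = 26. total_sold = 54
  Event 14 (sale 19): sell min(19,26)=19. stock: 26 - 19 = 7. total_sold = 73
  Event 15 (sale 5): sell min(5,7)=5. stock: 7 - 5 = 2. total_sold = 78
Final: stock = 2, total_sold = 78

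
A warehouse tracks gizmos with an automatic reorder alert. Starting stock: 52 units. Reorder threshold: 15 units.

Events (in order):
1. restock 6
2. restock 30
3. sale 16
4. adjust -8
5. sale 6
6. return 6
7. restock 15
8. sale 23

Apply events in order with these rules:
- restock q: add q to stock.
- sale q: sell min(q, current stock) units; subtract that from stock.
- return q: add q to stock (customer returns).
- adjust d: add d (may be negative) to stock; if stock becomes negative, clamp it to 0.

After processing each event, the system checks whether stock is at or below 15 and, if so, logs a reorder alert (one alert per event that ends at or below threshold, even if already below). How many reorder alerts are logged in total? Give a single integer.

Processing events:
Start: stock = 52
  Event 1 (restock 6): 52 + 6 = 58
  Event 2 (restock 30): 58 + 30 = 88
  Event 3 (sale 16): sell min(16,88)=16. stock: 88 - 16 = 72. total_sold = 16
  Event 4 (adjust -8): 72 + -8 = 64
  Event 5 (sale 6): sell min(6,64)=6. stock: 64 - 6 = 58. total_sold = 22
  Event 6 (return 6): 58 + 6 = 64
  Event 7 (restock 15): 64 + 15 = 79
  Event 8 (sale 23): sell min(23,79)=23. stock: 79 - 23 = 56. total_sold = 45
Final: stock = 56, total_sold = 45

Checking against threshold 15:
  After event 1: stock=58 > 15
  After event 2: stock=88 > 15
  After event 3: stock=72 > 15
  After event 4: stock=64 > 15
  After event 5: stock=58 > 15
  After event 6: stock=64 > 15
  After event 7: stock=79 > 15
  After event 8: stock=56 > 15
Alert events: []. Count = 0

Answer: 0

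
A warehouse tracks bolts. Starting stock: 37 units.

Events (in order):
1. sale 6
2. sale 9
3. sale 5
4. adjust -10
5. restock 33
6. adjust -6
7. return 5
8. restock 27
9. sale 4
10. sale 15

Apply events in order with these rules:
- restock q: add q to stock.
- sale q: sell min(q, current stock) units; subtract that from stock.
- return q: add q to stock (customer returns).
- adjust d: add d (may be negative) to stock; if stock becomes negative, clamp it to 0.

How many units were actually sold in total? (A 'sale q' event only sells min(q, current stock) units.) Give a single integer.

Answer: 39

Derivation:
Processing events:
Start: stock = 37
  Event 1 (sale 6): sell min(6,37)=6. stock: 37 - 6 = 31. total_sold = 6
  Event 2 (sale 9): sell min(9,31)=9. stock: 31 - 9 = 22. total_sold = 15
  Event 3 (sale 5): sell min(5,22)=5. stock: 22 - 5 = 17. total_sold = 20
  Event 4 (adjust -10): 17 + -10 = 7
  Event 5 (restock 33): 7 + 33 = 40
  Event 6 (adjust -6): 40 + -6 = 34
  Event 7 (return 5): 34 + 5 = 39
  Event 8 (restock 27): 39 + 27 = 66
  Event 9 (sale 4): sell min(4,66)=4. stock: 66 - 4 = 62. total_sold = 24
  Event 10 (sale 15): sell min(15,62)=15. stock: 62 - 15 = 47. total_sold = 39
Final: stock = 47, total_sold = 39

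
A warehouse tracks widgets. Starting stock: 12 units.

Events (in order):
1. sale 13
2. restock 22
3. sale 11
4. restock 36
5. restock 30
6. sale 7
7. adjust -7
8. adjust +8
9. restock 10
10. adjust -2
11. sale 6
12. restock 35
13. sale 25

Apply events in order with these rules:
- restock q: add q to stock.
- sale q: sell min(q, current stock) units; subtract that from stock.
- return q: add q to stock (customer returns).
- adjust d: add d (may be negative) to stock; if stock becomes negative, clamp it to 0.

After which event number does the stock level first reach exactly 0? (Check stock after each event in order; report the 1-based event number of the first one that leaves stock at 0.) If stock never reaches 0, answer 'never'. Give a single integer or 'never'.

Answer: 1

Derivation:
Processing events:
Start: stock = 12
  Event 1 (sale 13): sell min(13,12)=12. stock: 12 - 12 = 0. total_sold = 12
  Event 2 (restock 22): 0 + 22 = 22
  Event 3 (sale 11): sell min(11,22)=11. stock: 22 - 11 = 11. total_sold = 23
  Event 4 (restock 36): 11 + 36 = 47
  Event 5 (restock 30): 47 + 30 = 77
  Event 6 (sale 7): sell min(7,77)=7. stock: 77 - 7 = 70. total_sold = 30
  Event 7 (adjust -7): 70 + -7 = 63
  Event 8 (adjust +8): 63 + 8 = 71
  Event 9 (restock 10): 71 + 10 = 81
  Event 10 (adjust -2): 81 + -2 = 79
  Event 11 (sale 6): sell min(6,79)=6. stock: 79 - 6 = 73. total_sold = 36
  Event 12 (restock 35): 73 + 35 = 108
  Event 13 (sale 25): sell min(25,108)=25. stock: 108 - 25 = 83. total_sold = 61
Final: stock = 83, total_sold = 61

First zero at event 1.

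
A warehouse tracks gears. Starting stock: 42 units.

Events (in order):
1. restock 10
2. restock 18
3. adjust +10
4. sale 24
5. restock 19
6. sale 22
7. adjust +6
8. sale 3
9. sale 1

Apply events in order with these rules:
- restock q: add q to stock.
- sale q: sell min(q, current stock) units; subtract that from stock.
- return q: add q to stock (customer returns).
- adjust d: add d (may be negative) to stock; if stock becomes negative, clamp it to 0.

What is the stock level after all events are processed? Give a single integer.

Processing events:
Start: stock = 42
  Event 1 (restock 10): 42 + 10 = 52
  Event 2 (restock 18): 52 + 18 = 70
  Event 3 (adjust +10): 70 + 10 = 80
  Event 4 (sale 24): sell min(24,80)=24. stock: 80 - 24 = 56. total_sold = 24
  Event 5 (restock 19): 56 + 19 = 75
  Event 6 (sale 22): sell min(22,75)=22. stock: 75 - 22 = 53. total_sold = 46
  Event 7 (adjust +6): 53 + 6 = 59
  Event 8 (sale 3): sell min(3,59)=3. stock: 59 - 3 = 56. total_sold = 49
  Event 9 (sale 1): sell min(1,56)=1. stock: 56 - 1 = 55. total_sold = 50
Final: stock = 55, total_sold = 50

Answer: 55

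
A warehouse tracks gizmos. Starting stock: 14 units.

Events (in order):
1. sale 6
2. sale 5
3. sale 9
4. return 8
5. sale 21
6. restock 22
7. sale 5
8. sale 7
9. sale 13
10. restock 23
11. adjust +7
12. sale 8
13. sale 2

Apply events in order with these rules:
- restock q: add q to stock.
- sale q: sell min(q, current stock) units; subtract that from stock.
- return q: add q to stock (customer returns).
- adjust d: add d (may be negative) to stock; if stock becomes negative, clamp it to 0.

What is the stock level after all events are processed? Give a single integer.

Answer: 20

Derivation:
Processing events:
Start: stock = 14
  Event 1 (sale 6): sell min(6,14)=6. stock: 14 - 6 = 8. total_sold = 6
  Event 2 (sale 5): sell min(5,8)=5. stock: 8 - 5 = 3. total_sold = 11
  Event 3 (sale 9): sell min(9,3)=3. stock: 3 - 3 = 0. total_sold = 14
  Event 4 (return 8): 0 + 8 = 8
  Event 5 (sale 21): sell min(21,8)=8. stock: 8 - 8 = 0. total_sold = 22
  Event 6 (restock 22): 0 + 22 = 22
  Event 7 (sale 5): sell min(5,22)=5. stock: 22 - 5 = 17. total_sold = 27
  Event 8 (sale 7): sell min(7,17)=7. stock: 17 - 7 = 10. total_sold = 34
  Event 9 (sale 13): sell min(13,10)=10. stock: 10 - 10 = 0. total_sold = 44
  Event 10 (restock 23): 0 + 23 = 23
  Event 11 (adjust +7): 23 + 7 = 30
  Event 12 (sale 8): sell min(8,30)=8. stock: 30 - 8 = 22. total_sold = 52
  Event 13 (sale 2): sell min(2,22)=2. stock: 22 - 2 = 20. total_sold = 54
Final: stock = 20, total_sold = 54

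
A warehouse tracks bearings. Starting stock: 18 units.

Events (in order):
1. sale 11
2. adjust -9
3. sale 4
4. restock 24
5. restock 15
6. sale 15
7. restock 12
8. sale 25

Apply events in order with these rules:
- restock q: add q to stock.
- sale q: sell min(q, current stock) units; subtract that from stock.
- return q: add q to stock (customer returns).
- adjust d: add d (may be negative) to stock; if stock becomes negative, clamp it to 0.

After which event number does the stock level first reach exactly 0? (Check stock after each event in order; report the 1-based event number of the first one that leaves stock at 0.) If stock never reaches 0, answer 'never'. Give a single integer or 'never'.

Processing events:
Start: stock = 18
  Event 1 (sale 11): sell min(11,18)=11. stock: 18 - 11 = 7. total_sold = 11
  Event 2 (adjust -9): 7 + -9 = 0 (clamped to 0)
  Event 3 (sale 4): sell min(4,0)=0. stock: 0 - 0 = 0. total_sold = 11
  Event 4 (restock 24): 0 + 24 = 24
  Event 5 (restock 15): 24 + 15 = 39
  Event 6 (sale 15): sell min(15,39)=15. stock: 39 - 15 = 24. total_sold = 26
  Event 7 (restock 12): 24 + 12 = 36
  Event 8 (sale 25): sell min(25,36)=25. stock: 36 - 25 = 11. total_sold = 51
Final: stock = 11, total_sold = 51

First zero at event 2.

Answer: 2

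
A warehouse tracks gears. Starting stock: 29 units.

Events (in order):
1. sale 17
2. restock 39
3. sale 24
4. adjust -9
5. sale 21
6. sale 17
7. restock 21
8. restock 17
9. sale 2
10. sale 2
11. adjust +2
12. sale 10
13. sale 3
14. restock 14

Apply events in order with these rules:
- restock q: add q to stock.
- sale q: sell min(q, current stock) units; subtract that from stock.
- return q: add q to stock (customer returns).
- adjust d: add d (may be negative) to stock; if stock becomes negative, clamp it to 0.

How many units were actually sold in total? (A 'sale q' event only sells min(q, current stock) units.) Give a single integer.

Answer: 76

Derivation:
Processing events:
Start: stock = 29
  Event 1 (sale 17): sell min(17,29)=17. stock: 29 - 17 = 12. total_sold = 17
  Event 2 (restock 39): 12 + 39 = 51
  Event 3 (sale 24): sell min(24,51)=24. stock: 51 - 24 = 27. total_sold = 41
  Event 4 (adjust -9): 27 + -9 = 18
  Event 5 (sale 21): sell min(21,18)=18. stock: 18 - 18 = 0. total_sold = 59
  Event 6 (sale 17): sell min(17,0)=0. stock: 0 - 0 = 0. total_sold = 59
  Event 7 (restock 21): 0 + 21 = 21
  Event 8 (restock 17): 21 + 17 = 38
  Event 9 (sale 2): sell min(2,38)=2. stock: 38 - 2 = 36. total_sold = 61
  Event 10 (sale 2): sell min(2,36)=2. stock: 36 - 2 = 34. total_sold = 63
  Event 11 (adjust +2): 34 + 2 = 36
  Event 12 (sale 10): sell min(10,36)=10. stock: 36 - 10 = 26. total_sold = 73
  Event 13 (sale 3): sell min(3,26)=3. stock: 26 - 3 = 23. total_sold = 76
  Event 14 (restock 14): 23 + 14 = 37
Final: stock = 37, total_sold = 76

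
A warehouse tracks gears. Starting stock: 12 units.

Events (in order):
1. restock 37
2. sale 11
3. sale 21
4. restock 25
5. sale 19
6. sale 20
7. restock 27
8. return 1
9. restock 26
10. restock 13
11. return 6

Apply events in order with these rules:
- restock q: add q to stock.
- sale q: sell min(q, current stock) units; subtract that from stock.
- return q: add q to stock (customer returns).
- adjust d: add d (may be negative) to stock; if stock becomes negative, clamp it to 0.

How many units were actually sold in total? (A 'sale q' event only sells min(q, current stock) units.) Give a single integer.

Answer: 71

Derivation:
Processing events:
Start: stock = 12
  Event 1 (restock 37): 12 + 37 = 49
  Event 2 (sale 11): sell min(11,49)=11. stock: 49 - 11 = 38. total_sold = 11
  Event 3 (sale 21): sell min(21,38)=21. stock: 38 - 21 = 17. total_sold = 32
  Event 4 (restock 25): 17 + 25 = 42
  Event 5 (sale 19): sell min(19,42)=19. stock: 42 - 19 = 23. total_sold = 51
  Event 6 (sale 20): sell min(20,23)=20. stock: 23 - 20 = 3. total_sold = 71
  Event 7 (restock 27): 3 + 27 = 30
  Event 8 (return 1): 30 + 1 = 31
  Event 9 (restock 26): 31 + 26 = 57
  Event 10 (restock 13): 57 + 13 = 70
  Event 11 (return 6): 70 + 6 = 76
Final: stock = 76, total_sold = 71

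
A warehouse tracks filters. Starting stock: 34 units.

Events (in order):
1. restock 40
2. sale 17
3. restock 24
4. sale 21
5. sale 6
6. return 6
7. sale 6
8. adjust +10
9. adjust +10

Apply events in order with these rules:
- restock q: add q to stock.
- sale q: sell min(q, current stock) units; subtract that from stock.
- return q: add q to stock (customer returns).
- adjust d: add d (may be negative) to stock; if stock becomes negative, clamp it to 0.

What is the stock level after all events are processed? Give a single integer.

Answer: 74

Derivation:
Processing events:
Start: stock = 34
  Event 1 (restock 40): 34 + 40 = 74
  Event 2 (sale 17): sell min(17,74)=17. stock: 74 - 17 = 57. total_sold = 17
  Event 3 (restock 24): 57 + 24 = 81
  Event 4 (sale 21): sell min(21,81)=21. stock: 81 - 21 = 60. total_sold = 38
  Event 5 (sale 6): sell min(6,60)=6. stock: 60 - 6 = 54. total_sold = 44
  Event 6 (return 6): 54 + 6 = 60
  Event 7 (sale 6): sell min(6,60)=6. stock: 60 - 6 = 54. total_sold = 50
  Event 8 (adjust +10): 54 + 10 = 64
  Event 9 (adjust +10): 64 + 10 = 74
Final: stock = 74, total_sold = 50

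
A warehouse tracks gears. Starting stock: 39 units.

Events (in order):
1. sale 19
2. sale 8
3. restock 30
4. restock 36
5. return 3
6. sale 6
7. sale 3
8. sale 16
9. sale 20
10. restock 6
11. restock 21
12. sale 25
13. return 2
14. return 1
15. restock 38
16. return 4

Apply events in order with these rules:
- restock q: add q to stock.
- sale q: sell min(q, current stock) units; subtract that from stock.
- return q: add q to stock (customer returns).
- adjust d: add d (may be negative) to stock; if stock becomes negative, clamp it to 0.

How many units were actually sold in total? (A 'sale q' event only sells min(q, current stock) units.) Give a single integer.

Processing events:
Start: stock = 39
  Event 1 (sale 19): sell min(19,39)=19. stock: 39 - 19 = 20. total_sold = 19
  Event 2 (sale 8): sell min(8,20)=8. stock: 20 - 8 = 12. total_sold = 27
  Event 3 (restock 30): 12 + 30 = 42
  Event 4 (restock 36): 42 + 36 = 78
  Event 5 (return 3): 78 + 3 = 81
  Event 6 (sale 6): sell min(6,81)=6. stock: 81 - 6 = 75. total_sold = 33
  Event 7 (sale 3): sell min(3,75)=3. stock: 75 - 3 = 72. total_sold = 36
  Event 8 (sale 16): sell min(16,72)=16. stock: 72 - 16 = 56. total_sold = 52
  Event 9 (sale 20): sell min(20,56)=20. stock: 56 - 20 = 36. total_sold = 72
  Event 10 (restock 6): 36 + 6 = 42
  Event 11 (restock 21): 42 + 21 = 63
  Event 12 (sale 25): sell min(25,63)=25. stock: 63 - 25 = 38. total_sold = 97
  Event 13 (return 2): 38 + 2 = 40
  Event 14 (return 1): 40 + 1 = 41
  Event 15 (restock 38): 41 + 38 = 79
  Event 16 (return 4): 79 + 4 = 83
Final: stock = 83, total_sold = 97

Answer: 97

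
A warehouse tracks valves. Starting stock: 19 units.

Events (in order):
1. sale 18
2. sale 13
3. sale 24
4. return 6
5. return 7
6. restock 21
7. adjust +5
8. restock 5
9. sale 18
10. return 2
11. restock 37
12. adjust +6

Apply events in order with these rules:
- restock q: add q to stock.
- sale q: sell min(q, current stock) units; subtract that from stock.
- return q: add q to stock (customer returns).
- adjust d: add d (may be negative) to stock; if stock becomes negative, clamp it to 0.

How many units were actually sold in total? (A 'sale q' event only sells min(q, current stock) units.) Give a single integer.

Processing events:
Start: stock = 19
  Event 1 (sale 18): sell min(18,19)=18. stock: 19 - 18 = 1. total_sold = 18
  Event 2 (sale 13): sell min(13,1)=1. stock: 1 - 1 = 0. total_sold = 19
  Event 3 (sale 24): sell min(24,0)=0. stock: 0 - 0 = 0. total_sold = 19
  Event 4 (return 6): 0 + 6 = 6
  Event 5 (return 7): 6 + 7 = 13
  Event 6 (restock 21): 13 + 21 = 34
  Event 7 (adjust +5): 34 + 5 = 39
  Event 8 (restock 5): 39 + 5 = 44
  Event 9 (sale 18): sell min(18,44)=18. stock: 44 - 18 = 26. total_sold = 37
  Event 10 (return 2): 26 + 2 = 28
  Event 11 (restock 37): 28 + 37 = 65
  Event 12 (adjust +6): 65 + 6 = 71
Final: stock = 71, total_sold = 37

Answer: 37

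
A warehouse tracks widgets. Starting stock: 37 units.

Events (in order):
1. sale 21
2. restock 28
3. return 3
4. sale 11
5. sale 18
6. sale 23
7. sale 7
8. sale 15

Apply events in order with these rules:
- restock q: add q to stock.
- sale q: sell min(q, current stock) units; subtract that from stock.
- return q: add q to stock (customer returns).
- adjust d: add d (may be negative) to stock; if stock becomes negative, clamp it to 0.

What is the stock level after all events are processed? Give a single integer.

Answer: 0

Derivation:
Processing events:
Start: stock = 37
  Event 1 (sale 21): sell min(21,37)=21. stock: 37 - 21 = 16. total_sold = 21
  Event 2 (restock 28): 16 + 28 = 44
  Event 3 (return 3): 44 + 3 = 47
  Event 4 (sale 11): sell min(11,47)=11. stock: 47 - 11 = 36. total_sold = 32
  Event 5 (sale 18): sell min(18,36)=18. stock: 36 - 18 = 18. total_sold = 50
  Event 6 (sale 23): sell min(23,18)=18. stock: 18 - 18 = 0. total_sold = 68
  Event 7 (sale 7): sell min(7,0)=0. stock: 0 - 0 = 0. total_sold = 68
  Event 8 (sale 15): sell min(15,0)=0. stock: 0 - 0 = 0. total_sold = 68
Final: stock = 0, total_sold = 68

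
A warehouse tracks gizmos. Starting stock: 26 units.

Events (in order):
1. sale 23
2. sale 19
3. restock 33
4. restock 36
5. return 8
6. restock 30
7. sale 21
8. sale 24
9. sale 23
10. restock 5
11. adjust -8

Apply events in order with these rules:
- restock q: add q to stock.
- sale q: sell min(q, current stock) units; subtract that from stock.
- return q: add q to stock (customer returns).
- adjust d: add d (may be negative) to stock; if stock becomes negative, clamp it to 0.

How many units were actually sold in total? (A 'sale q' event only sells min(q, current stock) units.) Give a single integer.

Processing events:
Start: stock = 26
  Event 1 (sale 23): sell min(23,26)=23. stock: 26 - 23 = 3. total_sold = 23
  Event 2 (sale 19): sell min(19,3)=3. stock: 3 - 3 = 0. total_sold = 26
  Event 3 (restock 33): 0 + 33 = 33
  Event 4 (restock 36): 33 + 36 = 69
  Event 5 (return 8): 69 + 8 = 77
  Event 6 (restock 30): 77 + 30 = 107
  Event 7 (sale 21): sell min(21,107)=21. stock: 107 - 21 = 86. total_sold = 47
  Event 8 (sale 24): sell min(24,86)=24. stock: 86 - 24 = 62. total_sold = 71
  Event 9 (sale 23): sell min(23,62)=23. stock: 62 - 23 = 39. total_sold = 94
  Event 10 (restock 5): 39 + 5 = 44
  Event 11 (adjust -8): 44 + -8 = 36
Final: stock = 36, total_sold = 94

Answer: 94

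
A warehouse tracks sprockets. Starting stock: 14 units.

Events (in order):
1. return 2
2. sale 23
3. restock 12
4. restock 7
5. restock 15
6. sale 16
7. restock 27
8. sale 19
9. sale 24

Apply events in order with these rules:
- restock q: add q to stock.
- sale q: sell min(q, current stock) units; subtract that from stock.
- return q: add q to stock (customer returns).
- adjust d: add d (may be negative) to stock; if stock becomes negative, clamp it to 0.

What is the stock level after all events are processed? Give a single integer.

Answer: 2

Derivation:
Processing events:
Start: stock = 14
  Event 1 (return 2): 14 + 2 = 16
  Event 2 (sale 23): sell min(23,16)=16. stock: 16 - 16 = 0. total_sold = 16
  Event 3 (restock 12): 0 + 12 = 12
  Event 4 (restock 7): 12 + 7 = 19
  Event 5 (restock 15): 19 + 15 = 34
  Event 6 (sale 16): sell min(16,34)=16. stock: 34 - 16 = 18. total_sold = 32
  Event 7 (restock 27): 18 + 27 = 45
  Event 8 (sale 19): sell min(19,45)=19. stock: 45 - 19 = 26. total_sold = 51
  Event 9 (sale 24): sell min(24,26)=24. stock: 26 - 24 = 2. total_sold = 75
Final: stock = 2, total_sold = 75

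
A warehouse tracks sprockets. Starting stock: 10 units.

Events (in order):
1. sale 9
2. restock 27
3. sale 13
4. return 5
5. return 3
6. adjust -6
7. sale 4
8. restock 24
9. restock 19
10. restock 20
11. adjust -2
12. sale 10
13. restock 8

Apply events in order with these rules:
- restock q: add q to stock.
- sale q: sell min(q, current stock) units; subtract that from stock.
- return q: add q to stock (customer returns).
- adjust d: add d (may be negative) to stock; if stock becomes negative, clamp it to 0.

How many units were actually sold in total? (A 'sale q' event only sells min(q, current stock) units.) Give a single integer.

Processing events:
Start: stock = 10
  Event 1 (sale 9): sell min(9,10)=9. stock: 10 - 9 = 1. total_sold = 9
  Event 2 (restock 27): 1 + 27 = 28
  Event 3 (sale 13): sell min(13,28)=13. stock: 28 - 13 = 15. total_sold = 22
  Event 4 (return 5): 15 + 5 = 20
  Event 5 (return 3): 20 + 3 = 23
  Event 6 (adjust -6): 23 + -6 = 17
  Event 7 (sale 4): sell min(4,17)=4. stock: 17 - 4 = 13. total_sold = 26
  Event 8 (restock 24): 13 + 24 = 37
  Event 9 (restock 19): 37 + 19 = 56
  Event 10 (restock 20): 56 + 20 = 76
  Event 11 (adjust -2): 76 + -2 = 74
  Event 12 (sale 10): sell min(10,74)=10. stock: 74 - 10 = 64. total_sold = 36
  Event 13 (restock 8): 64 + 8 = 72
Final: stock = 72, total_sold = 36

Answer: 36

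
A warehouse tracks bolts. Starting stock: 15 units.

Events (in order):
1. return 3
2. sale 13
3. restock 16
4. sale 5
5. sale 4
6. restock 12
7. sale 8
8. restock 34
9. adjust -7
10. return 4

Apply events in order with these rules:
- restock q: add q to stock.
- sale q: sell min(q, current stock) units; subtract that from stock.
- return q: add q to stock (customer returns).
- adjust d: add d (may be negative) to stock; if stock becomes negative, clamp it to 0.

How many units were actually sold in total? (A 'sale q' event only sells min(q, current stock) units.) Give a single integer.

Processing events:
Start: stock = 15
  Event 1 (return 3): 15 + 3 = 18
  Event 2 (sale 13): sell min(13,18)=13. stock: 18 - 13 = 5. total_sold = 13
  Event 3 (restock 16): 5 + 16 = 21
  Event 4 (sale 5): sell min(5,21)=5. stock: 21 - 5 = 16. total_sold = 18
  Event 5 (sale 4): sell min(4,16)=4. stock: 16 - 4 = 12. total_sold = 22
  Event 6 (restock 12): 12 + 12 = 24
  Event 7 (sale 8): sell min(8,24)=8. stock: 24 - 8 = 16. total_sold = 30
  Event 8 (restock 34): 16 + 34 = 50
  Event 9 (adjust -7): 50 + -7 = 43
  Event 10 (return 4): 43 + 4 = 47
Final: stock = 47, total_sold = 30

Answer: 30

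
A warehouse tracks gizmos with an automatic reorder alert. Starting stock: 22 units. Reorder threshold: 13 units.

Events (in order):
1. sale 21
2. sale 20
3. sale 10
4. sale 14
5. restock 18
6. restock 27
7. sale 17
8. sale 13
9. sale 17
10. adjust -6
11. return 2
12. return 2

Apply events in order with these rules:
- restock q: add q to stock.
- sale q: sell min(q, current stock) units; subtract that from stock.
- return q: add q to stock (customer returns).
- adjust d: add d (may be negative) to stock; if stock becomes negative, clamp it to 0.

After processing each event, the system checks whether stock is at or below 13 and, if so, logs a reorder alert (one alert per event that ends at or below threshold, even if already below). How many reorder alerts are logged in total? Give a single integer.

Processing events:
Start: stock = 22
  Event 1 (sale 21): sell min(21,22)=21. stock: 22 - 21 = 1. total_sold = 21
  Event 2 (sale 20): sell min(20,1)=1. stock: 1 - 1 = 0. total_sold = 22
  Event 3 (sale 10): sell min(10,0)=0. stock: 0 - 0 = 0. total_sold = 22
  Event 4 (sale 14): sell min(14,0)=0. stock: 0 - 0 = 0. total_sold = 22
  Event 5 (restock 18): 0 + 18 = 18
  Event 6 (restock 27): 18 + 27 = 45
  Event 7 (sale 17): sell min(17,45)=17. stock: 45 - 17 = 28. total_sold = 39
  Event 8 (sale 13): sell min(13,28)=13. stock: 28 - 13 = 15. total_sold = 52
  Event 9 (sale 17): sell min(17,15)=15. stock: 15 - 15 = 0. total_sold = 67
  Event 10 (adjust -6): 0 + -6 = 0 (clamped to 0)
  Event 11 (return 2): 0 + 2 = 2
  Event 12 (return 2): 2 + 2 = 4
Final: stock = 4, total_sold = 67

Checking against threshold 13:
  After event 1: stock=1 <= 13 -> ALERT
  After event 2: stock=0 <= 13 -> ALERT
  After event 3: stock=0 <= 13 -> ALERT
  After event 4: stock=0 <= 13 -> ALERT
  After event 5: stock=18 > 13
  After event 6: stock=45 > 13
  After event 7: stock=28 > 13
  After event 8: stock=15 > 13
  After event 9: stock=0 <= 13 -> ALERT
  After event 10: stock=0 <= 13 -> ALERT
  After event 11: stock=2 <= 13 -> ALERT
  After event 12: stock=4 <= 13 -> ALERT
Alert events: [1, 2, 3, 4, 9, 10, 11, 12]. Count = 8

Answer: 8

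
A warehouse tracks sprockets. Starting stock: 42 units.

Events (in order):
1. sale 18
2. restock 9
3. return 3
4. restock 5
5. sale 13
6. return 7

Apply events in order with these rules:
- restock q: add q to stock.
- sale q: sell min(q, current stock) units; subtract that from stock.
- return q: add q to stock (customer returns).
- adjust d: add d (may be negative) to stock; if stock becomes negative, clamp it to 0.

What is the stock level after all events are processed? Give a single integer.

Processing events:
Start: stock = 42
  Event 1 (sale 18): sell min(18,42)=18. stock: 42 - 18 = 24. total_sold = 18
  Event 2 (restock 9): 24 + 9 = 33
  Event 3 (return 3): 33 + 3 = 36
  Event 4 (restock 5): 36 + 5 = 41
  Event 5 (sale 13): sell min(13,41)=13. stock: 41 - 13 = 28. total_sold = 31
  Event 6 (return 7): 28 + 7 = 35
Final: stock = 35, total_sold = 31

Answer: 35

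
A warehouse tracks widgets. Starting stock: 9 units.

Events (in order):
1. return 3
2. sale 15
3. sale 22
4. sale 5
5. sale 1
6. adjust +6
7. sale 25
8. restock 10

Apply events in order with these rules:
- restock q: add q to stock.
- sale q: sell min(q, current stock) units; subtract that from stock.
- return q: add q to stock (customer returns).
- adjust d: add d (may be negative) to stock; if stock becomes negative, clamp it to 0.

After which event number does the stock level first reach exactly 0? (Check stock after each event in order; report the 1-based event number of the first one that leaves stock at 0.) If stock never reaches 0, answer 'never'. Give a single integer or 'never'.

Processing events:
Start: stock = 9
  Event 1 (return 3): 9 + 3 = 12
  Event 2 (sale 15): sell min(15,12)=12. stock: 12 - 12 = 0. total_sold = 12
  Event 3 (sale 22): sell min(22,0)=0. stock: 0 - 0 = 0. total_sold = 12
  Event 4 (sale 5): sell min(5,0)=0. stock: 0 - 0 = 0. total_sold = 12
  Event 5 (sale 1): sell min(1,0)=0. stock: 0 - 0 = 0. total_sold = 12
  Event 6 (adjust +6): 0 + 6 = 6
  Event 7 (sale 25): sell min(25,6)=6. stock: 6 - 6 = 0. total_sold = 18
  Event 8 (restock 10): 0 + 10 = 10
Final: stock = 10, total_sold = 18

First zero at event 2.

Answer: 2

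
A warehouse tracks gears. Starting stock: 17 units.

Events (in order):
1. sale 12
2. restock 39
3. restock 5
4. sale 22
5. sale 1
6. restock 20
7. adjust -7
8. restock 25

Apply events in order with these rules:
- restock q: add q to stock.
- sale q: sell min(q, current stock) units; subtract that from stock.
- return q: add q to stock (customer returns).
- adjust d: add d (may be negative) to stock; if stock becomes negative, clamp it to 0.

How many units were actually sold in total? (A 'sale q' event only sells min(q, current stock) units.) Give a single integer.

Answer: 35

Derivation:
Processing events:
Start: stock = 17
  Event 1 (sale 12): sell min(12,17)=12. stock: 17 - 12 = 5. total_sold = 12
  Event 2 (restock 39): 5 + 39 = 44
  Event 3 (restock 5): 44 + 5 = 49
  Event 4 (sale 22): sell min(22,49)=22. stock: 49 - 22 = 27. total_sold = 34
  Event 5 (sale 1): sell min(1,27)=1. stock: 27 - 1 = 26. total_sold = 35
  Event 6 (restock 20): 26 + 20 = 46
  Event 7 (adjust -7): 46 + -7 = 39
  Event 8 (restock 25): 39 + 25 = 64
Final: stock = 64, total_sold = 35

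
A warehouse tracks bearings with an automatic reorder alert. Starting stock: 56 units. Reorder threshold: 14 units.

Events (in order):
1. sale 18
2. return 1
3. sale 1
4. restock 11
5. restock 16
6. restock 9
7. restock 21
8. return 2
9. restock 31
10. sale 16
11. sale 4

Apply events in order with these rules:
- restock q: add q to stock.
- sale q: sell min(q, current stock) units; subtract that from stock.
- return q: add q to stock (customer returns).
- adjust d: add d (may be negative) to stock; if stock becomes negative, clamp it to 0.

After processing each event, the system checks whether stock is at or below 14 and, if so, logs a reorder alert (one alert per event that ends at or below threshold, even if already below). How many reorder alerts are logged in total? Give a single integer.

Processing events:
Start: stock = 56
  Event 1 (sale 18): sell min(18,56)=18. stock: 56 - 18 = 38. total_sold = 18
  Event 2 (return 1): 38 + 1 = 39
  Event 3 (sale 1): sell min(1,39)=1. stock: 39 - 1 = 38. total_sold = 19
  Event 4 (restock 11): 38 + 11 = 49
  Event 5 (restock 16): 49 + 16 = 65
  Event 6 (restock 9): 65 + 9 = 74
  Event 7 (restock 21): 74 + 21 = 95
  Event 8 (return 2): 95 + 2 = 97
  Event 9 (restock 31): 97 + 31 = 128
  Event 10 (sale 16): sell min(16,128)=16. stock: 128 - 16 = 112. total_sold = 35
  Event 11 (sale 4): sell min(4,112)=4. stock: 112 - 4 = 108. total_sold = 39
Final: stock = 108, total_sold = 39

Checking against threshold 14:
  After event 1: stock=38 > 14
  After event 2: stock=39 > 14
  After event 3: stock=38 > 14
  After event 4: stock=49 > 14
  After event 5: stock=65 > 14
  After event 6: stock=74 > 14
  After event 7: stock=95 > 14
  After event 8: stock=97 > 14
  After event 9: stock=128 > 14
  After event 10: stock=112 > 14
  After event 11: stock=108 > 14
Alert events: []. Count = 0

Answer: 0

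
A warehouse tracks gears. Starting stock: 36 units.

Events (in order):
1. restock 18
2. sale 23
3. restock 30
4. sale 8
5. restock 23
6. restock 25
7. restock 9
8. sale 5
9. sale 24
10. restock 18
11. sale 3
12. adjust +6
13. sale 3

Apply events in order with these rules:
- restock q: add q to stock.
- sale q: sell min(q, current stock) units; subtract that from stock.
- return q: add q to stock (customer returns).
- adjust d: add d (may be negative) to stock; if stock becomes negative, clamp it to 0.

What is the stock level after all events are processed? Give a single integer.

Answer: 99

Derivation:
Processing events:
Start: stock = 36
  Event 1 (restock 18): 36 + 18 = 54
  Event 2 (sale 23): sell min(23,54)=23. stock: 54 - 23 = 31. total_sold = 23
  Event 3 (restock 30): 31 + 30 = 61
  Event 4 (sale 8): sell min(8,61)=8. stock: 61 - 8 = 53. total_sold = 31
  Event 5 (restock 23): 53 + 23 = 76
  Event 6 (restock 25): 76 + 25 = 101
  Event 7 (restock 9): 101 + 9 = 110
  Event 8 (sale 5): sell min(5,110)=5. stock: 110 - 5 = 105. total_sold = 36
  Event 9 (sale 24): sell min(24,105)=24. stock: 105 - 24 = 81. total_sold = 60
  Event 10 (restock 18): 81 + 18 = 99
  Event 11 (sale 3): sell min(3,99)=3. stock: 99 - 3 = 96. total_sold = 63
  Event 12 (adjust +6): 96 + 6 = 102
  Event 13 (sale 3): sell min(3,102)=3. stock: 102 - 3 = 99. total_sold = 66
Final: stock = 99, total_sold = 66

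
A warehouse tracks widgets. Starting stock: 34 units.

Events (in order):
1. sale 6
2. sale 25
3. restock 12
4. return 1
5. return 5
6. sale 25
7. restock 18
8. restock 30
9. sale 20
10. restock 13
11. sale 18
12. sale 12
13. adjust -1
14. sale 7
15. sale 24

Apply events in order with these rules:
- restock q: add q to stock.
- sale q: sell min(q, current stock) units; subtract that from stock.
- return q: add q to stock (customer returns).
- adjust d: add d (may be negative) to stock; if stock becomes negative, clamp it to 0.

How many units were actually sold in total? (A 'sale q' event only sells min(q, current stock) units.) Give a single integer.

Processing events:
Start: stock = 34
  Event 1 (sale 6): sell min(6,34)=6. stock: 34 - 6 = 28. total_sold = 6
  Event 2 (sale 25): sell min(25,28)=25. stock: 28 - 25 = 3. total_sold = 31
  Event 3 (restock 12): 3 + 12 = 15
  Event 4 (return 1): 15 + 1 = 16
  Event 5 (return 5): 16 + 5 = 21
  Event 6 (sale 25): sell min(25,21)=21. stock: 21 - 21 = 0. total_sold = 52
  Event 7 (restock 18): 0 + 18 = 18
  Event 8 (restock 30): 18 + 30 = 48
  Event 9 (sale 20): sell min(20,48)=20. stock: 48 - 20 = 28. total_sold = 72
  Event 10 (restock 13): 28 + 13 = 41
  Event 11 (sale 18): sell min(18,41)=18. stock: 41 - 18 = 23. total_sold = 90
  Event 12 (sale 12): sell min(12,23)=12. stock: 23 - 12 = 11. total_sold = 102
  Event 13 (adjust -1): 11 + -1 = 10
  Event 14 (sale 7): sell min(7,10)=7. stock: 10 - 7 = 3. total_sold = 109
  Event 15 (sale 24): sell min(24,3)=3. stock: 3 - 3 = 0. total_sold = 112
Final: stock = 0, total_sold = 112

Answer: 112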